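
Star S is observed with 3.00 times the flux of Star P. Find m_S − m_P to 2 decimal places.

-1.19

m_S − m_P = −2.5 log₁₀(F_S/F_P) = −2.5 log₁₀(3.00) = −2.5 × (0.477) = -1.193.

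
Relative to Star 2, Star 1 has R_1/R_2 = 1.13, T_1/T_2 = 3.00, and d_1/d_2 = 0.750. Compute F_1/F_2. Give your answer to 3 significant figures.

L_1/L_2 = (R_1/R_2)²(T_1/T_2)⁴ = (1.13)² × (3.00)⁴ = 103.4.
F_1/F_2 = (L_1/L_2)/(d_1/d_2)² = 103.4 / (0.750)² = 183.9.

184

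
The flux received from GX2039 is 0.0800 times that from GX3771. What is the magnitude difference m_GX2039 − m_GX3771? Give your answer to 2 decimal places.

2.74

m_GX2039 − m_GX3771 = −2.5 log₁₀(F_GX2039/F_GX3771) = −2.5 log₁₀(0.0800) = −2.5 × (-1.097) = 2.742.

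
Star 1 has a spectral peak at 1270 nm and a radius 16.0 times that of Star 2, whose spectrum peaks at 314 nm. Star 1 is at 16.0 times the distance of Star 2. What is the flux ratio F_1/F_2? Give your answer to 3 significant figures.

Wien's law: T_1/T_2 = λ_2/λ_1 = 314/1270 = 0.2472.
L_1/L_2 = (R_1/R_2)²(T_1/T_2)⁴ = (16.0)²(0.2472)⁴ = 0.9566.
F_1/F_2 = (L_1/L_2)/(d_1/d_2)² = 0.9566/(16.0)² = 0.003737.

0.00374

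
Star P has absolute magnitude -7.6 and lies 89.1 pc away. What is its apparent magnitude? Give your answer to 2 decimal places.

-2.85

m = M + 5 log₁₀(d/10 pc) = -7.6 + 5 log₁₀(89.1/10)
  = -7.6 + 5 × 0.950 = -7.6 + 4.75 = -2.85.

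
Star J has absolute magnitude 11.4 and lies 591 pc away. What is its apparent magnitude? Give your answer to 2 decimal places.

20.26

m = M + 5 log₁₀(d/10 pc) = 11.4 + 5 log₁₀(591/10)
  = 11.4 + 5 × 1.772 = 11.4 + 8.86 = 20.26.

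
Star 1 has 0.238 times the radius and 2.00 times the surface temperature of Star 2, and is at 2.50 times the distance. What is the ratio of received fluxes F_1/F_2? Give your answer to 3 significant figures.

L_1/L_2 = (R_1/R_2)²(T_1/T_2)⁴ = (0.238)² × (2.00)⁴ = 0.9063.
F_1/F_2 = (L_1/L_2)/(d_1/d_2)² = 0.9063 / (2.50)² = 0.1450.

0.145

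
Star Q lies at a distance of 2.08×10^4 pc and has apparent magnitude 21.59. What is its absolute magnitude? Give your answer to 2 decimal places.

5.00

M = m − 5 log₁₀(d/10 pc) = 21.59 − 5 log₁₀(2.08×10^4/10)
  = 21.59 − 5 × 3.318 = 21.59 − 16.59 = 5.00.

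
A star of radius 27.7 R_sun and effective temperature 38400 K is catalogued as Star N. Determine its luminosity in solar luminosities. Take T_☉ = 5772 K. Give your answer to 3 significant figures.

1.50×10^6 solar luminosities

L/L_☉ = (R/R_☉)² (T/T_☉)⁴ = (27.7)² × (38400/5772)⁴
       = 767.3 × (6.653)⁴ = 767.3 × 1959 = 1.503×10^6.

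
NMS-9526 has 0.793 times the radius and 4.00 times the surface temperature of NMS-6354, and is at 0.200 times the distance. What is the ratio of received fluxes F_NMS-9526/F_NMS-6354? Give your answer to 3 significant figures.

L_NMS-9526/L_NMS-6354 = (R_NMS-9526/R_NMS-6354)²(T_NMS-9526/T_NMS-6354)⁴ = (0.793)² × (4.00)⁴ = 161.0.
F_NMS-9526/F_NMS-6354 = (L_NMS-9526/L_NMS-6354)/(d_NMS-9526/d_NMS-6354)² = 161.0 / (0.200)² = 4025.

4.02×10^3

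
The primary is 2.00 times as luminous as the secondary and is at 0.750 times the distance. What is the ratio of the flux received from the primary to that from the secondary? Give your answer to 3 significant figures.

F = L/(4πd²), so F_p/F_s = (L_p/L_s) / (d_p/d_s)²
= 2.00 / (0.750)² = 2.00 / 0.5625 = 3.556.

3.56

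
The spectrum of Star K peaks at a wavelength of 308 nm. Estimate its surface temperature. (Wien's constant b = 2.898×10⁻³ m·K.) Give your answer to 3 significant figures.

9.41×10^3 K

T = b/λ_max = 2.898×10⁻³ / (308×10⁻⁹) = 9409 K.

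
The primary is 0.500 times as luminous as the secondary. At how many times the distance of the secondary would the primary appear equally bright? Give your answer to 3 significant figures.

Equal flux requires L_p/d_p² = L_s/d_s², so d_p/d_s = √(L_p/L_s)
= √(0.500) = 0.7071.

0.707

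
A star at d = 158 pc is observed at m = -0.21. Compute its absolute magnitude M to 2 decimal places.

M = m − 5 log₁₀(d/10 pc) = -0.21 − 5 log₁₀(158/10)
  = -0.21 − 5 × 1.199 = -0.21 − 5.99 = -6.20.

-6.20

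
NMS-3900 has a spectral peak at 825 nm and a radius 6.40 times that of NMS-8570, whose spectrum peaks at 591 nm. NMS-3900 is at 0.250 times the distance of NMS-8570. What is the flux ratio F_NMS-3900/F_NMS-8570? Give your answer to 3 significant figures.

173

Wien's law: T_NMS-3900/T_NMS-8570 = λ_NMS-8570/λ_NMS-3900 = 591/825 = 0.7164.
L_NMS-3900/L_NMS-8570 = (R_NMS-3900/R_NMS-8570)²(T_NMS-3900/T_NMS-8570)⁴ = (6.40)²(0.7164)⁴ = 10.79.
F_NMS-3900/F_NMS-8570 = (L_NMS-3900/L_NMS-8570)/(d_NMS-3900/d_NMS-8570)² = 10.79/(0.250)² = 172.6.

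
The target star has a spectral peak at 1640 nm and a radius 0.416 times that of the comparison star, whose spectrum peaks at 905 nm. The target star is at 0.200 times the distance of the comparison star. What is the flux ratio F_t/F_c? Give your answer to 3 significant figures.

Wien's law: T_t/T_c = λ_c/λ_t = 905/1640 = 0.5518.
L_t/L_c = (R_t/R_c)²(T_t/T_c)⁴ = (0.416)²(0.5518)⁴ = 0.01605.
F_t/F_c = (L_t/L_c)/(d_t/d_c)² = 0.01605/(0.200)² = 0.4012.

0.401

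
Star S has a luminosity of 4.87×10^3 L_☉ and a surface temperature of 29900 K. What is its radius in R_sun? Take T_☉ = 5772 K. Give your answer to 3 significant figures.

2.60 R_sun

R/R_☉ = √(L/L_☉) / (T/T_☉)² = √(4.87×10^3) / (5.180)²
       = 69.79 / 26.83 = 2.601.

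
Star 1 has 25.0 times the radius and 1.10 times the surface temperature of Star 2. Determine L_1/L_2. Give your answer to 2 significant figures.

From the Stefan–Boltzmann law, L ∝ R²T⁴, so
L_1/L_2 = (R_1/R_2)² (T_1/T_2)⁴ = (25.0)² × (1.10)⁴ = 625.0 × 1.464 = 915.1.

9.2×10^2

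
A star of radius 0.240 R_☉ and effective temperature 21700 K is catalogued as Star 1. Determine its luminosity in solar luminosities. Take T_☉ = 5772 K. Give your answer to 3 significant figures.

11.5 solar luminosities

L/L_☉ = (R/R_☉)² (T/T_☉)⁴ = (0.240)² × (21700/5772)⁴
       = 0.05760 × (3.760)⁴ = 0.05760 × 199.8 = 11.51.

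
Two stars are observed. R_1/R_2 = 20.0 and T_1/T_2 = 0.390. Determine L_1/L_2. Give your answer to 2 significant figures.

9.3

From the Stefan–Boltzmann law, L ∝ R²T⁴, so
L_1/L_2 = (R_1/R_2)² (T_1/T_2)⁴ = (20.0)² × (0.390)⁴ = 400.0 × 0.02313 = 9.254.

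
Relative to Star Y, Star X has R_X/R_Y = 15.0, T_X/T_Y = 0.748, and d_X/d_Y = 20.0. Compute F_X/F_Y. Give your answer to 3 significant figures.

0.176

L_X/L_Y = (R_X/R_Y)²(T_X/T_Y)⁴ = (15.0)² × (0.748)⁴ = 70.44.
F_X/F_Y = (L_X/L_Y)/(d_X/d_Y)² = 70.44 / (20.0)² = 0.1761.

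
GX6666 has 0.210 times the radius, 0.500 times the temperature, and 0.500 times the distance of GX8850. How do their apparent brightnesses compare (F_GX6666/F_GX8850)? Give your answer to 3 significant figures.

0.0110

L_GX6666/L_GX8850 = (R_GX6666/R_GX8850)²(T_GX6666/T_GX8850)⁴ = (0.210)² × (0.500)⁴ = 0.002756.
F_GX6666/F_GX8850 = (L_GX6666/L_GX8850)/(d_GX6666/d_GX8850)² = 0.002756 / (0.500)² = 0.01102.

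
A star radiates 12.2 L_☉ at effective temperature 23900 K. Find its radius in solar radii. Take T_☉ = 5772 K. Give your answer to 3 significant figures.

0.204 solar radii

R/R_☉ = √(L/L_☉) / (T/T_☉)² = √(12.2) / (4.141)²
       = 3.493 / 17.15 = 0.2037.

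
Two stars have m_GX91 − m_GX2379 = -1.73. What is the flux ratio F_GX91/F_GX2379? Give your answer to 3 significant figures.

4.92

F_GX91/F_GX2379 = 10^(−(m_GX91 − m_GX2379)/2.5) = 10^(1.73/2.5) = 10^0.692 = 4.920.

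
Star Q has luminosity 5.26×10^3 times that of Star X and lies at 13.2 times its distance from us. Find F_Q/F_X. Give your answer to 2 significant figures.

30

F = L/(4πd²), so F_Q/F_X = (L_Q/L_X) / (d_Q/d_X)²
= 5.26×10^3 / (13.2)² = 5.26×10^3 / 174.2 = 30.19.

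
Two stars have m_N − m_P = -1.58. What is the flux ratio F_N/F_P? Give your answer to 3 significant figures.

F_N/F_P = 10^(−(m_N − m_P)/2.5) = 10^(1.58/2.5) = 10^0.632 = 4.285.

4.29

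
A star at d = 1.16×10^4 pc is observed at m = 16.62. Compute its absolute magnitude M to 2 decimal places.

1.30

M = m − 5 log₁₀(d/10 pc) = 16.62 − 5 log₁₀(1.16×10^4/10)
  = 16.62 − 5 × 3.064 = 16.62 − 15.32 = 1.30.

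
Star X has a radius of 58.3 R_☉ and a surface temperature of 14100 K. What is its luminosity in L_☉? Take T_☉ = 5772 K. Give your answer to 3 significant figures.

L/L_☉ = (R/R_☉)² (T/T_☉)⁴ = (58.3)² × (14100/5772)⁴
       = 3399 × (2.443)⁴ = 3399 × 35.61 = 1.210×10^5.

1.21×10^5 L_☉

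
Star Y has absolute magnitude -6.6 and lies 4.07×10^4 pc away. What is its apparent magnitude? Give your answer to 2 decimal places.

m = M + 5 log₁₀(d/10 pc) = -6.6 + 5 log₁₀(4.07×10^4/10)
  = -6.6 + 5 × 3.610 = -6.6 + 18.05 = 11.45.

11.45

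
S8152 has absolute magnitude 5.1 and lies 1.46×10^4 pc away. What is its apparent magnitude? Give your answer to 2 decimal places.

20.92

m = M + 5 log₁₀(d/10 pc) = 5.1 + 5 log₁₀(1.46×10^4/10)
  = 5.1 + 5 × 3.164 = 5.1 + 15.82 = 20.92.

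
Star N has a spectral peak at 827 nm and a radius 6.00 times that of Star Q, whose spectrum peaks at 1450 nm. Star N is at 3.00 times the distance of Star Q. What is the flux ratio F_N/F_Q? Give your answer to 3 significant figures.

37.8

Wien's law: T_N/T_Q = λ_Q/λ_N = 1450/827 = 1.753.
L_N/L_Q = (R_N/R_Q)²(T_N/T_Q)⁴ = (6.00)²(1.753)⁴ = 340.2.
F_N/F_Q = (L_N/L_Q)/(d_N/d_Q)² = 340.2/(3.00)² = 37.80.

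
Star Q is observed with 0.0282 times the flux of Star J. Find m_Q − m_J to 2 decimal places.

3.87

m_Q − m_J = −2.5 log₁₀(F_Q/F_J) = −2.5 log₁₀(0.0282) = −2.5 × (-1.550) = 3.874.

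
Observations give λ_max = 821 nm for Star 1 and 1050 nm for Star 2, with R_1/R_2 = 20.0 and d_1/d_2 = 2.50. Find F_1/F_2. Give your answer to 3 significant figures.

Wien's law: T_1/T_2 = λ_2/λ_1 = 1050/821 = 1.279.
L_1/L_2 = (R_1/R_2)²(T_1/T_2)⁴ = (20.0)²(1.279)⁴ = 1070.
F_1/F_2 = (L_1/L_2)/(d_1/d_2)² = 1070/(2.50)² = 171.2.

171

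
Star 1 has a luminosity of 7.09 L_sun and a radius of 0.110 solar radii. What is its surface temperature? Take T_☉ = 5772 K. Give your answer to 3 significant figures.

2.84×10^4 K

T/T_☉ = (L/L_☉)^(1/4) / (R/R_☉)^(1/2)
T = 5772 × (7.09)^(1/4) / √(0.110) = 5772 × 1.632 / 0.3317 = 2.840×10^4 K.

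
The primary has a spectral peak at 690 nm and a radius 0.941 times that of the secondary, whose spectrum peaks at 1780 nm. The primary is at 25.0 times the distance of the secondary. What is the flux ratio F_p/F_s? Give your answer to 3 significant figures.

Wien's law: T_p/T_s = λ_s/λ_p = 1780/690 = 2.580.
L_p/L_s = (R_p/R_s)²(T_p/T_s)⁴ = (0.941)²(2.580)⁴ = 39.22.
F_p/F_s = (L_p/L_s)/(d_p/d_s)² = 39.22/(25.0)² = 0.06275.

0.0627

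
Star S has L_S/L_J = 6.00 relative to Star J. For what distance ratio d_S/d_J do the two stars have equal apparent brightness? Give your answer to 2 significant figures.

Equal flux requires L_S/d_S² = L_J/d_J², so d_S/d_J = √(L_S/L_J)
= √(6.00) = 2.449.

2.4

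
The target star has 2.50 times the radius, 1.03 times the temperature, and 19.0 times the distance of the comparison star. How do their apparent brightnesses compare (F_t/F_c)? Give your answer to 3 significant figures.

L_t/L_c = (R_t/R_c)²(T_t/T_c)⁴ = (2.50)² × (1.03)⁴ = 7.034.
F_t/F_c = (L_t/L_c)/(d_t/d_c)² = 7.034 / (19.0)² = 0.01949.

0.0195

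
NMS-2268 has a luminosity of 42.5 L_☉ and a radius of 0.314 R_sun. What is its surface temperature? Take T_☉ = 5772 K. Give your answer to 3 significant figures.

T/T_☉ = (L/L_☉)^(1/4) / (R/R_☉)^(1/2)
T = 5772 × (42.5)^(1/4) / √(0.314) = 5772 × 2.553 / 0.5604 = 2.630×10^4 K.

2.63×10^4 K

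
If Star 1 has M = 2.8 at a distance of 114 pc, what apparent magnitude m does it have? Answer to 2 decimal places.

8.08

m = M + 5 log₁₀(d/10 pc) = 2.8 + 5 log₁₀(114/10)
  = 2.8 + 5 × 1.057 = 2.8 + 5.28 = 8.08.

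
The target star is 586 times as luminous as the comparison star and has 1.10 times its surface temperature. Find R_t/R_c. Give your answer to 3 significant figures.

L ∝ R²T⁴ gives R ∝ √L / T², so
R_t/R_c = √(586) / (1.10)² = 24.21 / 1.210 = 20.01.

20.0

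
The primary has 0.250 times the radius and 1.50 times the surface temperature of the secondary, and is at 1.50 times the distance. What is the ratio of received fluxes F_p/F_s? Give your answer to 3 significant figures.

L_p/L_s = (R_p/R_s)²(T_p/T_s)⁴ = (0.250)² × (1.50)⁴ = 0.3164.
F_p/F_s = (L_p/L_s)/(d_p/d_s)² = 0.3164 / (1.50)² = 0.1406.

0.141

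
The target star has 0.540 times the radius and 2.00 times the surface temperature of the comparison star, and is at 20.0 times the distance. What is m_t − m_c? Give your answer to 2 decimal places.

4.83

L_t/L_c = (0.540)²(2.00)⁴ = 4.666.
F_t/F_c = (L_t/L_c)/(d_t/d_c)² = 4.666/400.0 = 0.01166.
m_t − m_c = −2.5 log₁₀(0.01166) = 4.83.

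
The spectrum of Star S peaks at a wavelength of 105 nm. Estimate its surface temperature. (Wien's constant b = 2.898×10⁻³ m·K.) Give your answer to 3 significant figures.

2.76×10^4 K

T = b/λ_max = 2.898×10⁻³ / (105×10⁻⁹) = 2.760×10^4 K.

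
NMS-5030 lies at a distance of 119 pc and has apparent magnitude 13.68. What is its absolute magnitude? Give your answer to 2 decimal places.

M = m − 5 log₁₀(d/10 pc) = 13.68 − 5 log₁₀(119/10)
  = 13.68 − 5 × 1.076 = 13.68 − 5.38 = 8.30.

8.30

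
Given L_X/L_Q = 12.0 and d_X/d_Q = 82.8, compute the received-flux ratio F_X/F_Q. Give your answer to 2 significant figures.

F = L/(4πd²), so F_X/F_Q = (L_X/L_Q) / (d_X/d_Q)²
= 12.0 / (82.8)² = 12.0 / 6856 = 0.001750.

0.0018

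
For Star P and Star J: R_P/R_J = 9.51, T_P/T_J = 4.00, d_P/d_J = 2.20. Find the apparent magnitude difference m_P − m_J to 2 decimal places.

L_P/L_J = (9.51)²(4.00)⁴ = 2.315×10^4.
F_P/F_J = (L_P/L_J)/(d_P/d_J)² = 2.315×10^4/4.840 = 4784.
m_P − m_J = −2.5 log₁₀(4784) = -9.20.

-9.20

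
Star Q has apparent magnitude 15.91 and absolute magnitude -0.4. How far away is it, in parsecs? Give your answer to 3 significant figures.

1.83×10^4 pc

m − M = 5 log₁₀(d/10 pc)
15.91 − (-0.4) = 16.31 = 5 log₁₀(d/10)
d = 10 × 10^(16.31/5) = 10 × 10^3.262 = 1.828×10^4 pc.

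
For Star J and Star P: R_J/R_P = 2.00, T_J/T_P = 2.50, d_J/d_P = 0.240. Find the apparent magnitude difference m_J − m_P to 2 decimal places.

-8.58

L_J/L_P = (2.00)²(2.50)⁴ = 156.2.
F_J/F_P = (L_J/L_P)/(d_J/d_P)² = 156.2/0.05760 = 2713.
m_J − m_P = −2.5 log₁₀(2713) = -8.58.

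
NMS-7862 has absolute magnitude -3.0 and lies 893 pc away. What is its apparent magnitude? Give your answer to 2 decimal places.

6.75

m = M + 5 log₁₀(d/10 pc) = -3.0 + 5 log₁₀(893/10)
  = -3.0 + 5 × 1.951 = -3.0 + 9.75 = 6.75.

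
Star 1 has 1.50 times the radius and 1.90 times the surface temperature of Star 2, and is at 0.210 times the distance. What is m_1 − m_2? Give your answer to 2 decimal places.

-7.06

L_1/L_2 = (1.50)²(1.90)⁴ = 29.32.
F_1/F_2 = (L_1/L_2)/(d_1/d_2)² = 29.32/0.04410 = 664.9.
m_1 − m_2 = −2.5 log₁₀(664.9) = -7.06.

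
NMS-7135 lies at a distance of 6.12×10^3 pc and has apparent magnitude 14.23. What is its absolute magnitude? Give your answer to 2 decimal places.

0.30

M = m − 5 log₁₀(d/10 pc) = 14.23 − 5 log₁₀(6.12×10^3/10)
  = 14.23 − 5 × 2.787 = 14.23 − 13.93 = 0.30.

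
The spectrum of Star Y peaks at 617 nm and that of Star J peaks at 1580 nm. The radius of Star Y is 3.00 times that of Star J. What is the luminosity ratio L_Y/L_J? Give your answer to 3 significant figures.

387

Wien's law gives T ∝ 1/λ_max, so T_Y/T_J = λ_J/λ_Y = 1580/617 = 2.561.
Then L ∝ R²T⁴ gives L_Y/L_J = (3.00)² × (2.561)⁴ = 9.000 × 43.00 = 387.0.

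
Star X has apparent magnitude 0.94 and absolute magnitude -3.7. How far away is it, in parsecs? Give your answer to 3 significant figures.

84.7 pc

m − M = 5 log₁₀(d/10 pc)
0.94 − (-3.7) = 4.64 = 5 log₁₀(d/10)
d = 10 × 10^(4.64/5) = 10 × 10^0.928 = 84.72 pc.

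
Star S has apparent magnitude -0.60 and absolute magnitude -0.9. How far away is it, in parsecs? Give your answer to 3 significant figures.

11.5 pc

m − M = 5 log₁₀(d/10 pc)
-0.60 − (-0.9) = 0.30 = 5 log₁₀(d/10)
d = 10 × 10^(0.30/5) = 10 × 10^0.060 = 11.48 pc.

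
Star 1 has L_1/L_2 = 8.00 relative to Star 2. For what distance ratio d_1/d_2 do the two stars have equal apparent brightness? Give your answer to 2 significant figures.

Equal flux requires L_1/d_1² = L_2/d_2², so d_1/d_2 = √(L_1/L_2)
= √(8.00) = 2.828.

2.8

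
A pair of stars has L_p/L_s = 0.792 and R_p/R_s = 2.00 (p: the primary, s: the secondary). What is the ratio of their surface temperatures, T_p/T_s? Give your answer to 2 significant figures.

0.67

L ∝ R²T⁴ gives T ∝ (L/R²)^(1/4), so
T_p/T_s = (0.792 / 2.00²)^(1/4) = (0.1980)^(1/4) = 0.6671.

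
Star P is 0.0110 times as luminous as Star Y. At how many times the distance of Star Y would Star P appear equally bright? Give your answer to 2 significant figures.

Equal flux requires L_P/d_P² = L_Y/d_Y², so d_P/d_Y = √(L_P/L_Y)
= √(0.0110) = 0.1049.

0.10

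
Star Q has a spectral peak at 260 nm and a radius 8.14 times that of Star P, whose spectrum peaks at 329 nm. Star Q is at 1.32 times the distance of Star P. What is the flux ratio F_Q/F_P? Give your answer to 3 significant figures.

Wien's law: T_Q/T_P = λ_P/λ_Q = 329/260 = 1.265.
L_Q/L_P = (R_Q/R_P)²(T_Q/T_P)⁴ = (8.14)²(1.265)⁴ = 169.9.
F_Q/F_P = (L_Q/L_P)/(d_Q/d_P)² = 169.9/(1.32)² = 97.50.

97.5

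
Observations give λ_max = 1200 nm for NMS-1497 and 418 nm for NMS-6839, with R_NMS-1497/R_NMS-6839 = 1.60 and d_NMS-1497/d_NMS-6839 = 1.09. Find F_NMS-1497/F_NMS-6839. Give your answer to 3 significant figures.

0.0317

Wien's law: T_NMS-1497/T_NMS-6839 = λ_NMS-6839/λ_NMS-1497 = 418/1200 = 0.3483.
L_NMS-1497/L_NMS-6839 = (R_NMS-1497/R_NMS-6839)²(T_NMS-1497/T_NMS-6839)⁴ = (1.60)²(0.3483)⁴ = 0.03769.
F_NMS-1497/F_NMS-6839 = (L_NMS-1497/L_NMS-6839)/(d_NMS-1497/d_NMS-6839)² = 0.03769/(1.09)² = 0.03172.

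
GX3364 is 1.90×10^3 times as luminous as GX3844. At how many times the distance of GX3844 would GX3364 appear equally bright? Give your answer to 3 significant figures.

Equal flux requires L_GX3364/d_GX3364² = L_GX3844/d_GX3844², so d_GX3364/d_GX3844 = √(L_GX3364/L_GX3844)
= √(1.90×10^3) = 43.59.

43.6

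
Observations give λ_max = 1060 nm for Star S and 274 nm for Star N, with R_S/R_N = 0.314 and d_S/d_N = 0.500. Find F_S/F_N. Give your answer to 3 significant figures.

Wien's law: T_S/T_N = λ_N/λ_S = 274/1060 = 0.2585.
L_S/L_N = (R_S/R_N)²(T_S/T_N)⁴ = (0.314)²(0.2585)⁴ = 4.402×10^-4.
F_S/F_N = (L_S/L_N)/(d_S/d_N)² = 4.402×10^-4/(0.500)² = 0.001761.

0.00176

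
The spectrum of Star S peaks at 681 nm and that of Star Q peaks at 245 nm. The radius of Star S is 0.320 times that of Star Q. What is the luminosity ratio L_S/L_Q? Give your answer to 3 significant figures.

0.00172

Wien's law gives T ∝ 1/λ_max, so T_S/T_Q = λ_Q/λ_S = 245/681 = 0.3598.
Then L ∝ R²T⁴ gives L_S/L_Q = (0.320)² × (0.3598)⁴ = 0.1024 × 0.01675 = 0.001715.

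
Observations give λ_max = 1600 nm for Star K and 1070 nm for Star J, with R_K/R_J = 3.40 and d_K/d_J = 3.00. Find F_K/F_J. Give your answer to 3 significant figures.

0.257

Wien's law: T_K/T_J = λ_J/λ_K = 1070/1600 = 0.6687.
L_K/L_J = (R_K/R_J)²(T_K/T_J)⁴ = (3.40)²(0.6687)⁴ = 2.312.
F_K/F_J = (L_K/L_J)/(d_K/d_J)² = 2.312/(3.00)² = 0.2569.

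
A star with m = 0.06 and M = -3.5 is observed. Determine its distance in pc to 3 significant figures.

m − M = 5 log₁₀(d/10 pc)
0.06 − (-3.5) = 3.56 = 5 log₁₀(d/10)
d = 10 × 10^(3.56/5) = 10 × 10^0.712 = 51.52 pc.

51.5 pc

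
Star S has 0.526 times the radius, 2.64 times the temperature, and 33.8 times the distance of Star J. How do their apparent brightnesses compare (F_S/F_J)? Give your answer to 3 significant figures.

L_S/L_J = (R_S/R_J)²(T_S/T_J)⁴ = (0.526)² × (2.64)⁴ = 13.44.
F_S/F_J = (L_S/L_J)/(d_S/d_J)² = 13.44 / (33.8)² = 0.01176.

0.0118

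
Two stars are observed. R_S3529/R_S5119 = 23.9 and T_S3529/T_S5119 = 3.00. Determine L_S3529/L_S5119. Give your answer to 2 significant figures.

From the Stefan–Boltzmann law, L ∝ R²T⁴, so
L_S3529/L_S5119 = (R_S3529/R_S5119)² (T_S3529/T_S5119)⁴ = (23.9)² × (3.00)⁴ = 571.2 × 81.00 = 4.627×10^4.

4.6×10^4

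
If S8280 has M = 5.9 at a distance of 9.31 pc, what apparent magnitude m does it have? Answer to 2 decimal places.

5.74

m = M + 5 log₁₀(d/10 pc) = 5.9 + 5 log₁₀(9.31/10)
  = 5.9 + 5 × -0.031 = 5.9 + -0.16 = 5.74.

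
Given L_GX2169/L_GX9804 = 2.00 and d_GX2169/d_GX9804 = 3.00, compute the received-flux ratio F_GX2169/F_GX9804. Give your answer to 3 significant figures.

F = L/(4πd²), so F_GX2169/F_GX9804 = (L_GX2169/L_GX9804) / (d_GX2169/d_GX9804)²
= 2.00 / (3.00)² = 2.00 / 9.000 = 0.2222.

0.222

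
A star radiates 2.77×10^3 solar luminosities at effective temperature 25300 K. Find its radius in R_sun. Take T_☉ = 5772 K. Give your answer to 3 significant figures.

R/R_☉ = √(L/L_☉) / (T/T_☉)² = √(2.77×10^3) / (4.383)²
       = 52.63 / 19.21 = 2.739.

2.74 R_sun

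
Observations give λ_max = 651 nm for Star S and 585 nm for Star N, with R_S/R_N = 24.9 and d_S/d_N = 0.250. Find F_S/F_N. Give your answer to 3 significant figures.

6.47×10^3

Wien's law: T_S/T_N = λ_N/λ_S = 585/651 = 0.8986.
L_S/L_N = (R_S/R_N)²(T_S/T_N)⁴ = (24.9)²(0.8986)⁴ = 404.3.
F_S/F_N = (L_S/L_N)/(d_S/d_N)² = 404.3/(0.250)² = 6469.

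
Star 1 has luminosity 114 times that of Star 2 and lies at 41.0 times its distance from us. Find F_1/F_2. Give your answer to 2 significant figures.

F = L/(4πd²), so F_1/F_2 = (L_1/L_2) / (d_1/d_2)²
= 114 / (41.0)² = 114 / 1681 = 0.06782.

0.068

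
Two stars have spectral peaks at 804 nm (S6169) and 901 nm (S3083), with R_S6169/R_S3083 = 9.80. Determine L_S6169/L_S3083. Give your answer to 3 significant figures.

151

Wien's law gives T ∝ 1/λ_max, so T_S6169/T_S3083 = λ_S3083/λ_S6169 = 901/804 = 1.121.
Then L ∝ R²T⁴ gives L_S6169/L_S3083 = (9.80)² × (1.121)⁴ = 96.04 × 1.577 = 151.5.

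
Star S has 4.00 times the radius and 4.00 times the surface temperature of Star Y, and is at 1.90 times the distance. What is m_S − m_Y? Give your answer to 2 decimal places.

L_S/L_Y = (4.00)²(4.00)⁴ = 4096.
F_S/F_Y = (L_S/L_Y)/(d_S/d_Y)² = 4096/3.610 = 1135.
m_S − m_Y = −2.5 log₁₀(1135) = -7.64.

-7.64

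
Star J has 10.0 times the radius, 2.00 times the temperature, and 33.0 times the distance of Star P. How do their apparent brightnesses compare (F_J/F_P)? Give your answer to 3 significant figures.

1.47

L_J/L_P = (R_J/R_P)²(T_J/T_P)⁴ = (10.0)² × (2.00)⁴ = 1600.
F_J/F_P = (L_J/L_P)/(d_J/d_P)² = 1600 / (33.0)² = 1.469.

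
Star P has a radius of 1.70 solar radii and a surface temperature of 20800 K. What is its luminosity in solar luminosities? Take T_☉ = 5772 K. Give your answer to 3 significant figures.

487 solar luminosities

L/L_☉ = (R/R_☉)² (T/T_☉)⁴ = (1.70)² × (20800/5772)⁴
       = 2.890 × (3.604)⁴ = 2.890 × 168.6 = 487.4.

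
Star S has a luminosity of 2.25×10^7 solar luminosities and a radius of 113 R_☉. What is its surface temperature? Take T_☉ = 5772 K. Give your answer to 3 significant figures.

T/T_☉ = (L/L_☉)^(1/4) / (R/R_☉)^(1/2)
T = 5772 × (2.25×10^7)^(1/4) / √(113) = 5772 × 68.87 / 10.63 = 3.740×10^4 K.

3.74×10^4 K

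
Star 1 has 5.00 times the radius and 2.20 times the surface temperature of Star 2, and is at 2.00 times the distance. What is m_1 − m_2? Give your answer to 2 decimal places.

-5.41

L_1/L_2 = (5.00)²(2.20)⁴ = 585.6.
F_1/F_2 = (L_1/L_2)/(d_1/d_2)² = 585.6/4.000 = 146.4.
m_1 − m_2 = −2.5 log₁₀(146.4) = -5.41.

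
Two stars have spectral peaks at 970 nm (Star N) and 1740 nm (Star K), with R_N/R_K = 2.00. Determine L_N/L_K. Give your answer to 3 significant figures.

41.4

Wien's law gives T ∝ 1/λ_max, so T_N/T_K = λ_K/λ_N = 1740/970 = 1.794.
Then L ∝ R²T⁴ gives L_N/L_K = (2.00)² × (1.794)⁴ = 4.000 × 10.35 = 41.42.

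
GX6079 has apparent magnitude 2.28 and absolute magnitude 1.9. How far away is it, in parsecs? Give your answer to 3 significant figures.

m − M = 5 log₁₀(d/10 pc)
2.28 − (1.9) = 0.38 = 5 log₁₀(d/10)
d = 10 × 10^(0.38/5) = 10 × 10^0.076 = 11.91 pc.

11.9 pc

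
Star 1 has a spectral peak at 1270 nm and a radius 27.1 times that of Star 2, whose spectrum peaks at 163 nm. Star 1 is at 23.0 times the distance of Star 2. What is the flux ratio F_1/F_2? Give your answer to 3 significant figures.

3.77×10^-4

Wien's law: T_1/T_2 = λ_2/λ_1 = 163/1270 = 0.1283.
L_1/L_2 = (R_1/R_2)²(T_1/T_2)⁴ = (27.1)²(0.1283)⁴ = 0.1993.
F_1/F_2 = (L_1/L_2)/(d_1/d_2)² = 0.1993/(23.0)² = 3.767×10^-4.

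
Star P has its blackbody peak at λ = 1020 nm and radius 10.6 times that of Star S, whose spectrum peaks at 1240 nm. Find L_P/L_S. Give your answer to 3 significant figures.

245

Wien's law gives T ∝ 1/λ_max, so T_P/T_S = λ_S/λ_P = 1240/1020 = 1.216.
Then L ∝ R²T⁴ gives L_P/L_S = (10.6)² × (1.216)⁴ = 112.4 × 2.184 = 245.4.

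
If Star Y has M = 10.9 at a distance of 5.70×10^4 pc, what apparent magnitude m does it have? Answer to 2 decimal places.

29.68

m = M + 5 log₁₀(d/10 pc) = 10.9 + 5 log₁₀(5.70×10^4/10)
  = 10.9 + 5 × 3.756 = 10.9 + 18.78 = 29.68.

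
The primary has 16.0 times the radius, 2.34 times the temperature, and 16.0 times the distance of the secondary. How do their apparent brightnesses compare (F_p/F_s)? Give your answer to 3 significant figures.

L_p/L_s = (R_p/R_s)²(T_p/T_s)⁴ = (16.0)² × (2.34)⁴ = 7675.
F_p/F_s = (L_p/L_s)/(d_p/d_s)² = 7675 / (16.0)² = 29.98.

30.0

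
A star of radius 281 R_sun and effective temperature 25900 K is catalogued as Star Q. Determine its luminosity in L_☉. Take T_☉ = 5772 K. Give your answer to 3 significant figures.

3.20×10^7 L_☉

L/L_☉ = (R/R_☉)² (T/T_☉)⁴ = (281)² × (25900/5772)⁴
       = 7.896×10^4 × (4.487)⁴ = 7.896×10^4 × 405.4 = 3.201×10^7.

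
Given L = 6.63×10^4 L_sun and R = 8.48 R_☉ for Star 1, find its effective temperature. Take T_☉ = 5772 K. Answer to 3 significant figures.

3.18×10^4 K

T/T_☉ = (L/L_☉)^(1/4) / (R/R_☉)^(1/2)
T = 5772 × (6.63×10^4)^(1/4) / √(8.48) = 5772 × 16.05 / 2.912 = 3.181×10^4 K.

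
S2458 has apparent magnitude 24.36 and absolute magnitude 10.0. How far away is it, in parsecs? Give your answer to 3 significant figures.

m − M = 5 log₁₀(d/10 pc)
24.36 − (10.0) = 14.36 = 5 log₁₀(d/10)
d = 10 × 10^(14.36/5) = 10 × 10^2.872 = 7447 pc.

7.45×10^3 pc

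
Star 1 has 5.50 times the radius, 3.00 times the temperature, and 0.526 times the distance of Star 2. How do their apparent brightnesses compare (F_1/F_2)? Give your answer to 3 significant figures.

L_1/L_2 = (R_1/R_2)²(T_1/T_2)⁴ = (5.50)² × (3.00)⁴ = 2450.
F_1/F_2 = (L_1/L_2)/(d_1/d_2)² = 2450 / (0.526)² = 8856.

8.86×10^3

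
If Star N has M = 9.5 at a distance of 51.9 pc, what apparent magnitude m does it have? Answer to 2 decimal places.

m = M + 5 log₁₀(d/10 pc) = 9.5 + 5 log₁₀(51.9/10)
  = 9.5 + 5 × 0.715 = 9.5 + 3.58 = 13.08.

13.08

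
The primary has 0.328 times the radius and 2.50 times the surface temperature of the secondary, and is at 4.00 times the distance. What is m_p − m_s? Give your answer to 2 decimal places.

1.45

L_p/L_s = (0.328)²(2.50)⁴ = 4.203.
F_p/F_s = (L_p/L_s)/(d_p/d_s)² = 4.203/16.00 = 0.2627.
m_p − m_s = −2.5 log₁₀(0.2627) = 1.45.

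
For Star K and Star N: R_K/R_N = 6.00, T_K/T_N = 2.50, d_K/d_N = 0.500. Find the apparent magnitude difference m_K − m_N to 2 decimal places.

-9.38

L_K/L_N = (6.00)²(2.50)⁴ = 1406.
F_K/F_N = (L_K/L_N)/(d_K/d_N)² = 1406/0.2500 = 5625.
m_K − m_N = −2.5 log₁₀(5625) = -9.38.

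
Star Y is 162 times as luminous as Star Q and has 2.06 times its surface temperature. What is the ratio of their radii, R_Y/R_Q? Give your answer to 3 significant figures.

3.00

L ∝ R²T⁴ gives R ∝ √L / T², so
R_Y/R_Q = √(162) / (2.06)² = 12.73 / 4.244 = 2.999.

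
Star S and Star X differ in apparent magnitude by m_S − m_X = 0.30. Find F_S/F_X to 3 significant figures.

0.759

F_S/F_X = 10^(−(m_S − m_X)/2.5) = 10^(-0.30/2.5) = 10^-0.120 = 0.7586.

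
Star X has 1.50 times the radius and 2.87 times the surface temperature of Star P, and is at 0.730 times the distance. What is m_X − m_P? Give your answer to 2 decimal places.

L_X/L_P = (1.50)²(2.87)⁴ = 152.7.
F_X/F_P = (L_X/L_P)/(d_X/d_P)² = 152.7/0.5329 = 286.5.
m_X − m_P = −2.5 log₁₀(286.5) = -6.14.

-6.14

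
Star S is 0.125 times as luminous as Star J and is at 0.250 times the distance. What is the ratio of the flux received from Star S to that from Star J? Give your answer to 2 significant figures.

F = L/(4πd²), so F_S/F_J = (L_S/L_J) / (d_S/d_J)²
= 0.125 / (0.250)² = 0.125 / 0.06250 = 2.000.

2.0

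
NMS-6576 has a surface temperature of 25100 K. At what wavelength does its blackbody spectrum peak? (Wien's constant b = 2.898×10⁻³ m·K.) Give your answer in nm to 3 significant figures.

115 nm

λ_max = b/T = 2.898×10⁻³ / 25100 = 1.15×10^-7 m = 115.5 nm.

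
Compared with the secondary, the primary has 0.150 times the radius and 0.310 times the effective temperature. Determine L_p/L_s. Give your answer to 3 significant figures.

2.08×10^-4

From the Stefan–Boltzmann law, L ∝ R²T⁴, so
L_p/L_s = (R_p/R_s)² (T_p/T_s)⁴ = (0.150)² × (0.310)⁴ = 0.02250 × 0.009235 = 2.078×10^-4.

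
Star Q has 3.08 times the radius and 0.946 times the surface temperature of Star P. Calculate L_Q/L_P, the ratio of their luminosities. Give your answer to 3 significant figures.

7.60

From the Stefan–Boltzmann law, L ∝ R²T⁴, so
L_Q/L_P = (R_Q/R_P)² (T_Q/T_P)⁴ = (3.08)² × (0.946)⁴ = 9.486 × 0.8009 = 7.597.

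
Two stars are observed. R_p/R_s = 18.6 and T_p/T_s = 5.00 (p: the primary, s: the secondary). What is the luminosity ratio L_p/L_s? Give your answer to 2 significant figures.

2.2×10^5

From the Stefan–Boltzmann law, L ∝ R²T⁴, so
L_p/L_s = (R_p/R_s)² (T_p/T_s)⁴ = (18.6)² × (5.00)⁴ = 346.0 × 625.0 = 2.162×10^5.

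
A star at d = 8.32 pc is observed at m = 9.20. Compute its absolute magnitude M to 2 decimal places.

9.60

M = m − 5 log₁₀(d/10 pc) = 9.20 − 5 log₁₀(8.32/10)
  = 9.20 − 5 × -0.080 = 9.20 − -0.40 = 9.60.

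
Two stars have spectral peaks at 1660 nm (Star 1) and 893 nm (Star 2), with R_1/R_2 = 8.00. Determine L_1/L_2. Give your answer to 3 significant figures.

Wien's law gives T ∝ 1/λ_max, so T_1/T_2 = λ_2/λ_1 = 893/1660 = 0.5380.
Then L ∝ R²T⁴ gives L_1/L_2 = (8.00)² × (0.5380)⁴ = 64.00 × 0.08375 = 5.360.

5.36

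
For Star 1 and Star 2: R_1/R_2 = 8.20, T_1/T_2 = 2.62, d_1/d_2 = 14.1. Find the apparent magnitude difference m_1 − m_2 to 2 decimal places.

-3.01

L_1/L_2 = (8.20)²(2.62)⁴ = 3168.
F_1/F_2 = (L_1/L_2)/(d_1/d_2)² = 3168/198.8 = 15.94.
m_1 − m_2 = −2.5 log₁₀(15.94) = -3.01.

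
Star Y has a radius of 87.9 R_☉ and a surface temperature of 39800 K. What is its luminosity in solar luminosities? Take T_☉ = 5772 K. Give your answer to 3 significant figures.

1.75×10^7 solar luminosities

L/L_☉ = (R/R_☉)² (T/T_☉)⁴ = (87.9)² × (39800/5772)⁴
       = 7726 × (6.895)⁴ = 7726 × 2261 = 1.747×10^7.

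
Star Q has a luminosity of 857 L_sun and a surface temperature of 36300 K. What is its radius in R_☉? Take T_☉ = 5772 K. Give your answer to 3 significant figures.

R/R_☉ = √(L/L_☉) / (T/T_☉)² = √(857) / (6.289)²
       = 29.27 / 39.55 = 0.7402.

0.740 R_☉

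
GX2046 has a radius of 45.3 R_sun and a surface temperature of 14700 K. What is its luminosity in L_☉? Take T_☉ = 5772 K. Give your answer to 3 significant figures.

L/L_☉ = (R/R_☉)² (T/T_☉)⁴ = (45.3)² × (14700/5772)⁴
       = 2052 × (2.547)⁴ = 2052 × 42.07 = 8.633×10^4.

8.63×10^4 L_☉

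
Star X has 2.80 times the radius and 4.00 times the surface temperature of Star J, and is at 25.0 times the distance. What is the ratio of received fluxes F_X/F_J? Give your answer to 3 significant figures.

3.21

L_X/L_J = (R_X/R_J)²(T_X/T_J)⁴ = (2.80)² × (4.00)⁴ = 2007.
F_X/F_J = (L_X/L_J)/(d_X/d_J)² = 2007 / (25.0)² = 3.211.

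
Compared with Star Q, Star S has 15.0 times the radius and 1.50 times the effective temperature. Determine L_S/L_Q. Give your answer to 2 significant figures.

From the Stefan–Boltzmann law, L ∝ R²T⁴, so
L_S/L_Q = (R_S/R_Q)² (T_S/T_Q)⁴ = (15.0)² × (1.50)⁴ = 225.0 × 5.062 = 1139.

1.1×10^3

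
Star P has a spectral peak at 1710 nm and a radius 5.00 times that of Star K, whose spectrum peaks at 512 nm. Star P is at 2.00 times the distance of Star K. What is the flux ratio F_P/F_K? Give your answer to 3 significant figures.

0.0502

Wien's law: T_P/T_K = λ_K/λ_P = 512/1710 = 0.2994.
L_P/L_K = (R_P/R_K)²(T_P/T_K)⁴ = (5.00)²(0.2994)⁴ = 0.2009.
F_P/F_K = (L_P/L_K)/(d_P/d_K)² = 0.2009/(2.00)² = 0.05023.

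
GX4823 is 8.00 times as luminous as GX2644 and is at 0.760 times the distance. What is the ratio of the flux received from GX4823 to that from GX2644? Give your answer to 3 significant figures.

13.9

F = L/(4πd²), so F_GX4823/F_GX2644 = (L_GX4823/L_GX2644) / (d_GX4823/d_GX2644)²
= 8.00 / (0.760)² = 8.00 / 0.5776 = 13.85.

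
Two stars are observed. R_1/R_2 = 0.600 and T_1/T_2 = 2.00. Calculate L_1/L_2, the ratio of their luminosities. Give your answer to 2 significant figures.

5.8

From the Stefan–Boltzmann law, L ∝ R²T⁴, so
L_1/L_2 = (R_1/R_2)² (T_1/T_2)⁴ = (0.600)² × (2.00)⁴ = 0.3600 × 16.00 = 5.760.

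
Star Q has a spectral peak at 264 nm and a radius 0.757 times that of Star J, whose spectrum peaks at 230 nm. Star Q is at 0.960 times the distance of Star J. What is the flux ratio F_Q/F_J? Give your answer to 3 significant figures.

Wien's law: T_Q/T_J = λ_J/λ_Q = 230/264 = 0.8712.
L_Q/L_J = (R_Q/R_J)²(T_Q/T_J)⁴ = (0.757)²(0.8712)⁴ = 0.3301.
F_Q/F_J = (L_Q/L_J)/(d_Q/d_J)² = 0.3301/(0.960)² = 0.3582.

0.358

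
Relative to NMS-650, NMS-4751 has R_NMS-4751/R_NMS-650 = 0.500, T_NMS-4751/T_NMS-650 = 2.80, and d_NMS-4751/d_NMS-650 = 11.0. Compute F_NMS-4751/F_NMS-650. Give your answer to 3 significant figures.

L_NMS-4751/L_NMS-650 = (R_NMS-4751/R_NMS-650)²(T_NMS-4751/T_NMS-650)⁴ = (0.500)² × (2.80)⁴ = 15.37.
F_NMS-4751/F_NMS-650 = (L_NMS-4751/L_NMS-650)/(d_NMS-4751/d_NMS-650)² = 15.37 / (11.0)² = 0.1270.

0.127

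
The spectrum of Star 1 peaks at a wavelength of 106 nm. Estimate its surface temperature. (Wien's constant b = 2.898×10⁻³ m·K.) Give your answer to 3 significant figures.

T = b/λ_max = 2.898×10⁻³ / (106×10⁻⁹) = 2.734×10^4 K.

2.73×10^4 K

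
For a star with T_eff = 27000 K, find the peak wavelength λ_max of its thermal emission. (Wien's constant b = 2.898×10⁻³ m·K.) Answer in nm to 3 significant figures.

107 nm

λ_max = b/T = 2.898×10⁻³ / 27000 = 1.07×10^-7 m = 107.3 nm.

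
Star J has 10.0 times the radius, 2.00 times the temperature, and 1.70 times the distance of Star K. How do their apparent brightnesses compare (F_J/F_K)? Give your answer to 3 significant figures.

L_J/L_K = (R_J/R_K)²(T_J/T_K)⁴ = (10.0)² × (2.00)⁴ = 1600.
F_J/F_K = (L_J/L_K)/(d_J/d_K)² = 1600 / (1.70)² = 553.6.

554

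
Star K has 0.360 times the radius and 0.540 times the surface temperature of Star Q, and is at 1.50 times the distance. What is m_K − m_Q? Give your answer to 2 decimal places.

L_K/L_Q = (0.360)²(0.540)⁴ = 0.01102.
F_K/F_Q = (L_K/L_Q)/(d_K/d_Q)² = 0.01102/2.250 = 0.004898.
m_K − m_Q = −2.5 log₁₀(0.004898) = 5.78.

5.78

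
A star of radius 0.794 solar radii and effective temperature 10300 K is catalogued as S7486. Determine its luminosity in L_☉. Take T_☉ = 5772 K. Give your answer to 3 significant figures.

L/L_☉ = (R/R_☉)² (T/T_☉)⁴ = (0.794)² × (10300/5772)⁴
       = 0.6304 × (1.784)⁴ = 0.6304 × 10.14 = 6.393.

6.39 L_☉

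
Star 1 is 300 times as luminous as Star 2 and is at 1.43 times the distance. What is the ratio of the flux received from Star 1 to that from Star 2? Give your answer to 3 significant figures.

F = L/(4πd²), so F_1/F_2 = (L_1/L_2) / (d_1/d_2)²
= 300 / (1.43)² = 300 / 2.045 = 146.7.

147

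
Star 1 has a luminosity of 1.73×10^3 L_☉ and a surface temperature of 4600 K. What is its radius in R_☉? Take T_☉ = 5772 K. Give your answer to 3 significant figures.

R/R_☉ = √(L/L_☉) / (T/T_☉)² = √(1.73×10^3) / (0.7970)²
       = 41.59 / 0.6351 = 65.49.

65.5 R_☉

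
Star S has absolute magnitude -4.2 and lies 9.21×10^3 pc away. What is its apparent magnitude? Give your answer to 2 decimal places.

10.62

m = M + 5 log₁₀(d/10 pc) = -4.2 + 5 log₁₀(9.21×10^3/10)
  = -4.2 + 5 × 2.964 = -4.2 + 14.82 = 10.62.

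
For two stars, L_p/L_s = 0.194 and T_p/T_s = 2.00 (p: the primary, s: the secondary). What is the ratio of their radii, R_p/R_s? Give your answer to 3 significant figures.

L ∝ R²T⁴ gives R ∝ √L / T², so
R_p/R_s = √(0.194) / (2.00)² = 0.4405 / 4.000 = 0.1101.

0.110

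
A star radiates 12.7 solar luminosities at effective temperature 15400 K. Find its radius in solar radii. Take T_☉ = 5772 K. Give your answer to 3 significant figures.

0.501 solar radii

R/R_☉ = √(L/L_☉) / (T/T_☉)² = √(12.7) / (2.668)²
       = 3.564 / 7.119 = 0.5006.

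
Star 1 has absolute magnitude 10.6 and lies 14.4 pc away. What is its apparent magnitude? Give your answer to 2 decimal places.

m = M + 5 log₁₀(d/10 pc) = 10.6 + 5 log₁₀(14.4/10)
  = 10.6 + 5 × 0.158 = 10.6 + 0.79 = 11.39.

11.39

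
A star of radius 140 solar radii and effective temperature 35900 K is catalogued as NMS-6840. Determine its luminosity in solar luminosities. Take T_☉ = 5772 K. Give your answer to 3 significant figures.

2.93×10^7 solar luminosities

L/L_☉ = (R/R_☉)² (T/T_☉)⁴ = (140)² × (35900/5772)⁴
       = 1.960×10^4 × (6.220)⁴ = 1.960×10^4 × 1496 = 2.933×10^7.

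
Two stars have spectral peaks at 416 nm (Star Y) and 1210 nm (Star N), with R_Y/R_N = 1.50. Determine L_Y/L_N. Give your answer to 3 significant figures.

161

Wien's law gives T ∝ 1/λ_max, so T_Y/T_N = λ_N/λ_Y = 1210/416 = 2.909.
Then L ∝ R²T⁴ gives L_Y/L_N = (1.50)² × (2.909)⁴ = 2.250 × 71.58 = 161.0.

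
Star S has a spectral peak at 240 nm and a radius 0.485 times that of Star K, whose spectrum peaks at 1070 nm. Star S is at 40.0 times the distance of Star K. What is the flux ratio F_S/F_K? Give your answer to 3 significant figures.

0.0581

Wien's law: T_S/T_K = λ_K/λ_S = 1070/240 = 4.458.
L_S/L_K = (R_S/R_K)²(T_S/T_K)⁴ = (0.485)²(4.458)⁴ = 92.93.
F_S/F_K = (L_S/L_K)/(d_S/d_K)² = 92.93/(40.0)² = 0.05808.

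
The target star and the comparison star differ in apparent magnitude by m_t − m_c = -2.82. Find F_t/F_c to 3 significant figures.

F_t/F_c = 10^(−(m_t − m_c)/2.5) = 10^(2.82/2.5) = 10^1.128 = 13.43.

13.4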